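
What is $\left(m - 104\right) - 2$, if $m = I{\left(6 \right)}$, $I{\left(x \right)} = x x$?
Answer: $-70$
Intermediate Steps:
$I{\left(x \right)} = x^{2}$
$m = 36$ ($m = 6^{2} = 36$)
$\left(m - 104\right) - 2 = \left(36 - 104\right) - 2 = -68 - 2 = -70$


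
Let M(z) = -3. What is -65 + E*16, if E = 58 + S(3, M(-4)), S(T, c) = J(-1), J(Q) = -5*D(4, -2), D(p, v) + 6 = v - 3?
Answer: 1743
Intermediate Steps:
D(p, v) = -9 + v (D(p, v) = -6 + (v - 3) = -6 + (-3 + v) = -9 + v)
J(Q) = 55 (J(Q) = -5*(-9 - 2) = -5*(-11) = 55)
S(T, c) = 55
E = 113 (E = 58 + 55 = 113)
-65 + E*16 = -65 + 113*16 = -65 + 1808 = 1743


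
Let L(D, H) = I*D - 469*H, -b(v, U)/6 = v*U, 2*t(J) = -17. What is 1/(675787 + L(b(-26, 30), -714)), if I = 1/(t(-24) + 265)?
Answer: 57/57608261 ≈ 9.8944e-7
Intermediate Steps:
t(J) = -17/2 (t(J) = (½)*(-17) = -17/2)
I = 2/513 (I = 1/(-17/2 + 265) = 1/(513/2) = 2/513 ≈ 0.0038986)
b(v, U) = -6*U*v (b(v, U) = -6*v*U = -6*U*v)
L(D, H) = -469*H + 2*D/513 (L(D, H) = 2*D/513 - 469*H = -469*H + 2*D/513)
1/(675787 + L(b(-26, 30), -714)) = 1/(675787 + (-469*(-714) + 2*(-6*30*(-26))/513)) = 1/(675787 + (334866 + (2/513)*4680)) = 1/(675787 + (334866 + 1040/57)) = 1/(675787 + 19088402/57) = 1/(57608261/57) = 57/57608261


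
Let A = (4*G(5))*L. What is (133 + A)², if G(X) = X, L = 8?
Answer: 85849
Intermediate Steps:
A = 160 (A = (4*5)*8 = 20*8 = 160)
(133 + A)² = (133 + 160)² = 293² = 85849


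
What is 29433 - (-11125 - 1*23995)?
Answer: 64553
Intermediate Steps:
29433 - (-11125 - 1*23995) = 29433 - (-11125 - 23995) = 29433 - 1*(-35120) = 29433 + 35120 = 64553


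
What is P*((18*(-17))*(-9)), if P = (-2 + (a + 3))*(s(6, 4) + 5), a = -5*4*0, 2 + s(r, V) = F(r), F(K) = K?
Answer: 24786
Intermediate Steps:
s(r, V) = -2 + r
a = 0 (a = -20*0 = 0)
P = 9 (P = (-2 + (0 + 3))*((-2 + 6) + 5) = (-2 + 3)*(4 + 5) = 1*9 = 9)
P*((18*(-17))*(-9)) = 9*((18*(-17))*(-9)) = 9*(-306*(-9)) = 9*2754 = 24786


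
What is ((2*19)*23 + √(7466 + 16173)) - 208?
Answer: 666 + √23639 ≈ 819.75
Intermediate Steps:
((2*19)*23 + √(7466 + 16173)) - 208 = (38*23 + √23639) - 208 = (874 + √23639) - 208 = 666 + √23639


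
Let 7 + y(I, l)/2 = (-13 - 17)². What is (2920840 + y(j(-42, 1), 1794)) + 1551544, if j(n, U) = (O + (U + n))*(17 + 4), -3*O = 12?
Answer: 4474170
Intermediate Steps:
O = -4 (O = -⅓*12 = -4)
j(n, U) = -84 + 21*U + 21*n (j(n, U) = (-4 + (U + n))*(17 + 4) = (-4 + U + n)*21 = -84 + 21*U + 21*n)
y(I, l) = 1786 (y(I, l) = -14 + 2*(-13 - 17)² = -14 + 2*(-30)² = -14 + 2*900 = -14 + 1800 = 1786)
(2920840 + y(j(-42, 1), 1794)) + 1551544 = (2920840 + 1786) + 1551544 = 2922626 + 1551544 = 4474170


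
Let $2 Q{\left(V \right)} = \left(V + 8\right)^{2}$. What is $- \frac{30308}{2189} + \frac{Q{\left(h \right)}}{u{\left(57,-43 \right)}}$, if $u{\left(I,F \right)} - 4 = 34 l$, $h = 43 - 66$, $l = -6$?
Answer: $- \frac{504629}{35024} \approx -14.408$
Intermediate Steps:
$h = -23$
$Q{\left(V \right)} = \frac{\left(8 + V\right)^{2}}{2}$ ($Q{\left(V \right)} = \frac{\left(V + 8\right)^{2}}{2} = \frac{\left(8 + V\right)^{2}}{2}$)
$u{\left(I,F \right)} = -200$ ($u{\left(I,F \right)} = 4 + 34 \left(-6\right) = 4 - 204 = -200$)
$- \frac{30308}{2189} + \frac{Q{\left(h \right)}}{u{\left(57,-43 \right)}} = - \frac{30308}{2189} + \frac{\frac{1}{2} \left(8 - 23\right)^{2}}{-200} = \left(-30308\right) \frac{1}{2189} + \frac{\left(-15\right)^{2}}{2} \left(- \frac{1}{200}\right) = - \frac{30308}{2189} + \frac{1}{2} \cdot 225 \left(- \frac{1}{200}\right) = - \frac{30308}{2189} + \frac{225}{2} \left(- \frac{1}{200}\right) = - \frac{30308}{2189} - \frac{9}{16} = - \frac{504629}{35024}$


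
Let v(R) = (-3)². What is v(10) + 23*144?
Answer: 3321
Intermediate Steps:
v(R) = 9
v(10) + 23*144 = 9 + 23*144 = 9 + 3312 = 3321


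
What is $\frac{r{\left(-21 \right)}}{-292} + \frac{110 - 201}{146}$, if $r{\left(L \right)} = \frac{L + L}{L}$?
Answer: $- \frac{46}{73} \approx -0.63014$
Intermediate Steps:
$r{\left(L \right)} = 2$ ($r{\left(L \right)} = \frac{2 L}{L} = 2$)
$\frac{r{\left(-21 \right)}}{-292} + \frac{110 - 201}{146} = \frac{2}{-292} + \frac{110 - 201}{146} = 2 \left(- \frac{1}{292}\right) - \frac{91}{146} = - \frac{1}{146} - \frac{91}{146} = - \frac{46}{73}$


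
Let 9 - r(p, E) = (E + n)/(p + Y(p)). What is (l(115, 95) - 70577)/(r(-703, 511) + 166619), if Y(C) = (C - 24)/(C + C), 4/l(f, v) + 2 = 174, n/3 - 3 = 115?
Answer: -1498727261855/3538431130967 ≈ -0.42356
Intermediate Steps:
n = 354 (n = 9 + 3*115 = 9 + 345 = 354)
l(f, v) = 1/43 (l(f, v) = 4/(-2 + 174) = 4/172 = 4*(1/172) = 1/43)
Y(C) = (-24 + C)/(2*C) (Y(C) = (-24 + C)/((2*C)) = (-24 + C)*(1/(2*C)) = (-24 + C)/(2*C))
r(p, E) = 9 - (354 + E)/(p + (-24 + p)/(2*p)) (r(p, E) = 9 - (E + 354)/(p + (-24 + p)/(2*p)) = 9 - (354 + E)/(p + (-24 + p)/(2*p)))
(l(115, 95) - 70577)/(r(-703, 511) + 166619) = (1/43 - 70577)/((-216 + 9*(-703) - 2*(-703)*(354 + 511 - 9*(-703)))/(-24 - 703 + 2*(-703)**2) + 166619) = -3034810/(43*((-216 - 6327 - 2*(-703)*(354 + 511 + 6327))/(-24 - 703 + 2*494209) + 166619)) = -3034810/(43*((-216 - 6327 - 2*(-703)*7192)/(-24 - 703 + 988418) + 166619)) = -3034810/(43*((-216 - 6327 + 10111952)/987691 + 166619)) = -3034810/(43*((1/987691)*10105409 + 166619)) = -3034810/(43*(10105409/987691 + 166619)) = -3034810/(43*164578192138/987691) = -3034810/43*987691/164578192138 = -1498727261855/3538431130967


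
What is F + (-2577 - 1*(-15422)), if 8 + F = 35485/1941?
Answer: 24952102/1941 ≈ 12855.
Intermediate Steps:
F = 19957/1941 (F = -8 + 35485/1941 = 19957/1941 ≈ 10.282)
F + (-2577 - 1*(-15422)) = 19957/1941 + (-2577 - 1*(-15422)) = 19957/1941 + (-2577 + 15422) = 19957/1941 + 12845 = 24952102/1941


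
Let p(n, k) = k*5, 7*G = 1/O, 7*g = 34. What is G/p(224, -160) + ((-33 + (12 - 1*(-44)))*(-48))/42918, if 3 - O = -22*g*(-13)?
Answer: -62098889/2414106400 ≈ -0.025723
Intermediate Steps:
g = 34/7 (g = (⅐)*34 = 34/7 ≈ 4.8571)
O = -9703/7 (O = 3 - (-22*34/7)*(-13) = 3 - (-748)*(-13)/7 = 3 - 1*9724/7 = 3 - 9724/7 = -9703/7 ≈ -1386.1)
G = -1/9703 (G = 1/(7*(-9703/7)) = (⅐)*(-7/9703) = -1/9703 ≈ -0.00010306)
p(n, k) = 5*k
G/p(224, -160) + ((-33 + (12 - 1*(-44)))*(-48))/42918 = -1/(9703*(5*(-160))) + ((-33 + (12 - 1*(-44)))*(-48))/42918 = -1/9703/(-800) + ((-33 + (12 + 44))*(-48))*(1/42918) = -1/9703*(-1/800) + ((-33 + 56)*(-48))*(1/42918) = 1/7762400 + (23*(-48))*(1/42918) = 1/7762400 - 1104*1/42918 = 1/7762400 - 8/311 = -62098889/2414106400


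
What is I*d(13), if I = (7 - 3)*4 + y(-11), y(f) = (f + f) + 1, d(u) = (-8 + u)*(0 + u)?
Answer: -325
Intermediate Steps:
d(u) = u*(-8 + u) (d(u) = (-8 + u)*u = u*(-8 + u))
y(f) = 1 + 2*f (y(f) = 2*f + 1 = 1 + 2*f)
I = -5 (I = (7 - 3)*4 + (1 + 2*(-11)) = 4*4 + (1 - 22) = 16 - 21 = -5)
I*d(13) = -65*(-8 + 13) = -65*5 = -5*65 = -325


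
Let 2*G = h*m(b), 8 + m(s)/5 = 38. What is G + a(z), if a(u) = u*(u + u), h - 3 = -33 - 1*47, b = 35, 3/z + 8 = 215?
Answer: -27494773/4761 ≈ -5775.0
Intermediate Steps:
z = 1/69 (z = 3/(-8 + 215) = 3/207 = 3*(1/207) = 1/69 ≈ 0.014493)
m(s) = 150 (m(s) = -40 + 5*38 = -40 + 190 = 150)
h = -77 (h = 3 + (-33 - 1*47) = 3 + (-33 - 47) = 3 - 80 = -77)
a(u) = 2*u² (a(u) = u*(2*u) = 2*u²)
G = -5775 (G = (-77*150)/2 = (½)*(-11550) = -5775)
G + a(z) = -5775 + 2*(1/69)² = -5775 + 2*(1/4761) = -5775 + 2/4761 = -27494773/4761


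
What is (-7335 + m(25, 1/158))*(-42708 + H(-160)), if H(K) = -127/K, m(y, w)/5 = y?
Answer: 4926703313/16 ≈ 3.0792e+8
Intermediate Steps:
m(y, w) = 5*y
(-7335 + m(25, 1/158))*(-42708 + H(-160)) = (-7335 + 5*25)*(-42708 - 127/(-160)) = (-7335 + 125)*(-42708 - 127*(-1/160)) = -7210*(-42708 + 127/160) = -7210*(-6833153/160) = 4926703313/16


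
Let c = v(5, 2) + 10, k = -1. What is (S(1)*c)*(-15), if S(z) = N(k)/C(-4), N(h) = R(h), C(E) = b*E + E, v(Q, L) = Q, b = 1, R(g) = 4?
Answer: 225/2 ≈ 112.50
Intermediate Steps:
C(E) = 2*E (C(E) = 1*E + E = E + E = 2*E)
N(h) = 4
S(z) = -½ (S(z) = 4/((2*(-4))) = 4/(-8) = 4*(-⅛) = -½)
c = 15 (c = 5 + 10 = 15)
(S(1)*c)*(-15) = -½*15*(-15) = -15/2*(-15) = 225/2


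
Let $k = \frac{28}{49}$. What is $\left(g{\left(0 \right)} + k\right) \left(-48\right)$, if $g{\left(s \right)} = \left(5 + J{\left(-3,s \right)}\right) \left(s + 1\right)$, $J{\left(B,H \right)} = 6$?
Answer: $- \frac{3888}{7} \approx -555.43$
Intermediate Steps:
$k = \frac{4}{7}$ ($k = 28 \cdot \frac{1}{49} = \frac{4}{7} \approx 0.57143$)
$g{\left(s \right)} = 11 + 11 s$ ($g{\left(s \right)} = \left(5 + 6\right) \left(s + 1\right) = 11 \left(1 + s\right) = 11 + 11 s$)
$\left(g{\left(0 \right)} + k\right) \left(-48\right) = \left(\left(11 + 11 \cdot 0\right) + \frac{4}{7}\right) \left(-48\right) = \left(\left(11 + 0\right) + \frac{4}{7}\right) \left(-48\right) = \left(11 + \frac{4}{7}\right) \left(-48\right) = \frac{81}{7} \left(-48\right) = - \frac{3888}{7}$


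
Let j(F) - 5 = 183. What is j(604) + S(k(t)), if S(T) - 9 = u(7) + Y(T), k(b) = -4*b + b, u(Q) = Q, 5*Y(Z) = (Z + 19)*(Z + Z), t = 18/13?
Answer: 151536/845 ≈ 179.33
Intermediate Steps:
j(F) = 188 (j(F) = 5 + 183 = 188)
t = 18/13 (t = 18*(1/13) = 18/13 ≈ 1.3846)
Y(Z) = 2*Z*(19 + Z)/5 (Y(Z) = ((Z + 19)*(Z + Z))/5 = ((19 + Z)*(2*Z))/5 = (2*Z*(19 + Z))/5 = 2*Z*(19 + Z)/5)
k(b) = -3*b
S(T) = 16 + 2*T*(19 + T)/5 (S(T) = 9 + (7 + 2*T*(19 + T)/5) = 16 + 2*T*(19 + T)/5)
j(604) + S(k(t)) = 188 + (16 + 2*(-3*18/13)*(19 - 3*18/13)/5) = 188 + (16 + (2/5)*(-54/13)*(19 - 54/13)) = 188 + (16 + (2/5)*(-54/13)*(193/13)) = 188 + (16 - 20844/845) = 188 - 7324/845 = 151536/845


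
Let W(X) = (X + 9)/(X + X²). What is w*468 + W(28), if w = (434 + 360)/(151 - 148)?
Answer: 100577605/812 ≈ 1.2386e+5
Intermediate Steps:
W(X) = (9 + X)/(X + X²)
w = 794/3 ≈ 264.67
w*468 + W(28) = (794/3)*468 + (9 + 28)/(28*(1 + 28)) = 123864 + (1/28)*37/29 = 123864 + (1/28)*(1/29)*37 = 123864 + 37/812 = 100577605/812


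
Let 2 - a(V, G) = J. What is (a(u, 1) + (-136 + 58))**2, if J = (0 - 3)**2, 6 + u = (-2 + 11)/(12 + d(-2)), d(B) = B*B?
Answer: 7225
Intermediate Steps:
d(B) = B**2
u = -87/16 (u = -6 + (-2 + 11)/(12 + (-2)**2) = -6 + 9/(12 + 4) = -6 + 9/16 = -87/16 ≈ -5.4375)
J = 9 (J = (-3)**2 = 9)
a(V, G) = -7 (a(V, G) = 2 - 1*9 = 2 - 9 = -7)
(a(u, 1) + (-136 + 58))**2 = (-7 + (-136 + 58))**2 = (-7 - 78)**2 = (-85)**2 = 7225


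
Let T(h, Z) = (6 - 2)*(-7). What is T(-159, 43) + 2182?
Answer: 2154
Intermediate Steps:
T(h, Z) = -28 (T(h, Z) = 4*(-7) = -28)
T(-159, 43) + 2182 = -28 + 2182 = 2154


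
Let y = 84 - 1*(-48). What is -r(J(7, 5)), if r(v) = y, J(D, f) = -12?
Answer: -132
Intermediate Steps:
y = 132 (y = 84 + 48 = 132)
r(v) = 132
-r(J(7, 5)) = -1*132 = -132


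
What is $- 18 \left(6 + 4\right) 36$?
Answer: $-6480$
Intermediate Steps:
$- 18 \left(6 + 4\right) 36 = \left(-18\right) 10 \cdot 36 = \left(-180\right) 36 = -6480$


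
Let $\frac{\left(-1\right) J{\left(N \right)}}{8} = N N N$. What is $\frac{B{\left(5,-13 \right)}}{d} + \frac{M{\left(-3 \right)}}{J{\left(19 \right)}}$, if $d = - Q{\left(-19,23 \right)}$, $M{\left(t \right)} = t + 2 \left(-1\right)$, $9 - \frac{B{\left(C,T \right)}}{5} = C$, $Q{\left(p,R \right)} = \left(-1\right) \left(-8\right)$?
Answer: $- \frac{137175}{54872} \approx -2.4999$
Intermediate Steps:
$Q{\left(p,R \right)} = 8$
$B{\left(C,T \right)} = 45 - 5 C$
$M{\left(t \right)} = -2 + t$ ($M{\left(t \right)} = t - 2 = -2 + t$)
$J{\left(N \right)} = - 8 N^{3}$ ($J{\left(N \right)} = - 8 N N N = - 8 N^{2} N = - 8 N^{3}$)
$d = -8$ ($d = \left(-1\right) 8 = -8$)
$\frac{B{\left(5,-13 \right)}}{d} + \frac{M{\left(-3 \right)}}{J{\left(19 \right)}} = \frac{45 - 25}{-8} + \frac{-2 - 3}{\left(-8\right) 19^{3}} = \left(45 - 25\right) \left(- \frac{1}{8}\right) - \frac{5}{\left(-8\right) 6859} = 20 \left(- \frac{1}{8}\right) - \frac{5}{-54872} = - \frac{5}{2} - - \frac{5}{54872} = - \frac{5}{2} + \frac{5}{54872} = - \frac{137175}{54872}$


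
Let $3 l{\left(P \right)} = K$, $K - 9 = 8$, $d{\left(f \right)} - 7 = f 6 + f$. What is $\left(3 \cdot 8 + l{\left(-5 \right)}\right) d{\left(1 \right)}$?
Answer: $\frac{1246}{3} \approx 415.33$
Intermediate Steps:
$d{\left(f \right)} = 7 + 7 f$ ($d{\left(f \right)} = 7 + \left(f 6 + f\right) = 7 + \left(6 f + f\right) = 7 + 7 f$)
$K = 17$ ($K = 9 + 8 = 17$)
$l{\left(P \right)} = \frac{17}{3}$ ($l{\left(P \right)} = \frac{1}{3} \cdot 17 = \frac{17}{3}$)
$\left(3 \cdot 8 + l{\left(-5 \right)}\right) d{\left(1 \right)} = \left(3 \cdot 8 + \frac{17}{3}\right) \left(7 + 7 \cdot 1\right) = \left(24 + \frac{17}{3}\right) \left(7 + 7\right) = \frac{89}{3} \cdot 14 = \frac{1246}{3}$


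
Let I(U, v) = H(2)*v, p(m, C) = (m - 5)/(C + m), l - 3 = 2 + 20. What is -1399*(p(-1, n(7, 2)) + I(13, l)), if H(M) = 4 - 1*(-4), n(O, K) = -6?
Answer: -1966994/7 ≈ -2.8100e+5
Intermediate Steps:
l = 25 (l = 3 + (2 + 20) = 3 + 22 = 25)
p(m, C) = (-5 + m)/(C + m)
H(M) = 8 (H(M) = 4 + 4 = 8)
I(U, v) = 8*v
-1399*(p(-1, n(7, 2)) + I(13, l)) = -1399*((-5 - 1)/(-6 - 1) + 8*25) = -1399*(-6/(-7) + 200) = -1399*(-⅐*(-6) + 200) = -1399*(6/7 + 200) = -1399*1406/7 = -1966994/7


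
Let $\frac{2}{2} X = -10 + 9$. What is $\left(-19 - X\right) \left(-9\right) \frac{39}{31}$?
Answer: $\frac{6318}{31} \approx 203.81$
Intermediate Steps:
$X = -1$ ($X = -10 + 9 = -1$)
$\left(-19 - X\right) \left(-9\right) \frac{39}{31} = \left(-19 - -1\right) \left(-9\right) \frac{39}{31} = \left(-19 + 1\right) \left(-9\right) 39 \cdot \frac{1}{31} = \left(-18\right) \left(-9\right) \frac{39}{31} = 162 \cdot \frac{39}{31} = \frac{6318}{31}$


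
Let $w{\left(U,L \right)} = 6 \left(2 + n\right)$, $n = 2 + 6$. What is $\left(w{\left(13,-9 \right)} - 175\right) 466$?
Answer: $-53590$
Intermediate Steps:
$n = 8$
$w{\left(U,L \right)} = 60$ ($w{\left(U,L \right)} = 6 \left(2 + 8\right) = 6 \cdot 10 = 60$)
$\left(w{\left(13,-9 \right)} - 175\right) 466 = \left(60 - 175\right) 466 = \left(-115\right) 466 = -53590$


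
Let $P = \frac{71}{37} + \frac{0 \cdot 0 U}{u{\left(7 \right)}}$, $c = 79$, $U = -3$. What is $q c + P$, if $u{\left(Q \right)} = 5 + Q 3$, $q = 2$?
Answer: $\frac{5917}{37} \approx 159.92$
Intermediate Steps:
$u{\left(Q \right)} = 5 + 3 Q$
$P = \frac{71}{37}$ ($P = \frac{71}{37} + \frac{0 \cdot 0 \left(-3\right)}{5 + 3 \cdot 7} = 71 \cdot \frac{1}{37} + \frac{0 \left(-3\right)}{5 + 21} = \frac{71}{37} + \frac{0}{26} = \frac{71}{37} + 0 \cdot \frac{1}{26} = \frac{71}{37} + 0 = \frac{71}{37} \approx 1.9189$)
$q c + P = 2 \cdot 79 + \frac{71}{37} = 158 + \frac{71}{37} = \frac{5917}{37}$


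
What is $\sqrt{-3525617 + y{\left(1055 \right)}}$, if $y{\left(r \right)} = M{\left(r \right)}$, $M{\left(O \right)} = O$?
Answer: $3 i \sqrt{391618} \approx 1877.4 i$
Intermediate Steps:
$y{\left(r \right)} = r$
$\sqrt{-3525617 + y{\left(1055 \right)}} = \sqrt{-3525617 + 1055} = \sqrt{-3524562} = 3 i \sqrt{391618}$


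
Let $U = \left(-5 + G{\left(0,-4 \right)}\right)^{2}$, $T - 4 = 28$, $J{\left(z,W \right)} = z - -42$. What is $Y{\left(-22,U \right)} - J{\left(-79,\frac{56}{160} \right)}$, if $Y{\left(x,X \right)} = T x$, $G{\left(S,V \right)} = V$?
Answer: $-667$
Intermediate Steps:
$J{\left(z,W \right)} = 42 + z$ ($J{\left(z,W \right)} = z + 42 = 42 + z$)
$T = 32$ ($T = 4 + 28 = 32$)
$U = 81$ ($U = \left(-5 - 4\right)^{2} = \left(-9\right)^{2} = 81$)
$Y{\left(x,X \right)} = 32 x$
$Y{\left(-22,U \right)} - J{\left(-79,\frac{56}{160} \right)} = 32 \left(-22\right) - \left(42 - 79\right) = -704 - -37 = -704 + 37 = -667$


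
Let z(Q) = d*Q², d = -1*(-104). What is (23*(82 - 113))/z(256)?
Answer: -713/6815744 ≈ -0.00010461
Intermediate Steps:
d = 104
z(Q) = 104*Q²
(23*(82 - 113))/z(256) = (23*(82 - 113))/((104*256²)) = (23*(-31))/((104*65536)) = -713/6815744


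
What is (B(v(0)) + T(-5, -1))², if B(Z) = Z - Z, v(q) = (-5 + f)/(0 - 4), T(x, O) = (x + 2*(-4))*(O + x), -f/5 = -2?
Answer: 6084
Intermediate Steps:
f = 10 (f = -5*(-2) = 10)
T(x, O) = (-8 + x)*(O + x) (T(x, O) = (x - 8)*(O + x) = (-8 + x)*(O + x))
v(q) = -5/4 (v(q) = (-5 + 10)/(0 - 4) = 5/(-4) = 5*(-¼) = -5/4)
B(Z) = 0
(B(v(0)) + T(-5, -1))² = (0 + ((-5)² - 8*(-1) - 8*(-5) - 1*(-5)))² = (0 + (25 + 8 + 40 + 5))² = (0 + 78)² = 78² = 6084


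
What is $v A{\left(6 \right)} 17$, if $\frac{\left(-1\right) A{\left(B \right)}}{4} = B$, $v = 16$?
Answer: $-6528$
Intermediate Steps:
$A{\left(B \right)} = - 4 B$
$v A{\left(6 \right)} 17 = 16 \left(\left(-4\right) 6\right) 17 = 16 \left(-24\right) 17 = \left(-384\right) 17 = -6528$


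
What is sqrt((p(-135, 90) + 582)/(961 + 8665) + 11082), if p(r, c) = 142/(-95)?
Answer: 2*sqrt(579214535145335)/457235 ≈ 105.27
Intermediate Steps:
p(r, c) = -142/95 (p(r, c) = 142*(-1/95) = -142/95)
sqrt((p(-135, 90) + 582)/(961 + 8665) + 11082) = sqrt((-142/95 + 582)/(961 + 8665) + 11082) = sqrt((55148/95)/9626 + 11082) = sqrt((55148/95)*(1/9626) + 11082) = sqrt(27574/457235 + 11082) = sqrt(5067105844/457235) = 2*sqrt(579214535145335)/457235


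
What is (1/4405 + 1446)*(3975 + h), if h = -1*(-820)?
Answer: 6108476129/881 ≈ 6.9336e+6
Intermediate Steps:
h = 820
(1/4405 + 1446)*(3975 + h) = (1/4405 + 1446)*(3975 + 820) = (1/4405 + 1446)*4795 = (6369631/4405)*4795 = 6108476129/881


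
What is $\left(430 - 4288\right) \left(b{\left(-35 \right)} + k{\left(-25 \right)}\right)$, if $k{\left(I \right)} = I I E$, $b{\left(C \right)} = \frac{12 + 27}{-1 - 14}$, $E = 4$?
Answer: $- \frac{48174846}{5} \approx -9.635 \cdot 10^{6}$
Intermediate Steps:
$b{\left(C \right)} = - \frac{13}{5}$ ($b{\left(C \right)} = \frac{39}{-15} = 39 \left(- \frac{1}{15}\right) = - \frac{13}{5}$)
$k{\left(I \right)} = 4 I^{2}$ ($k{\left(I \right)} = I I 4 = I^{2} \cdot 4 = 4 I^{2}$)
$\left(430 - 4288\right) \left(b{\left(-35 \right)} + k{\left(-25 \right)}\right) = \left(430 - 4288\right) \left(- \frac{13}{5} + 4 \left(-25\right)^{2}\right) = - 3858 \left(- \frac{13}{5} + 4 \cdot 625\right) = - 3858 \left(- \frac{13}{5} + 2500\right) = \left(-3858\right) \frac{12487}{5} = - \frac{48174846}{5}$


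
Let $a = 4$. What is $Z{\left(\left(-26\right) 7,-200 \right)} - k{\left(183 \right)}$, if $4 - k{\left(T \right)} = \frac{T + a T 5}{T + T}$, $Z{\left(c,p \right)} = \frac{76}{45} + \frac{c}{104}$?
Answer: $\frac{1159}{180} \approx 6.4389$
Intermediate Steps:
$Z{\left(c,p \right)} = \frac{76}{45} + \frac{c}{104}$ ($Z{\left(c,p \right)} = 76 \cdot \frac{1}{45} + c \frac{1}{104} = \frac{76}{45} + \frac{c}{104}$)
$k{\left(T \right)} = - \frac{13}{2}$ ($k{\left(T \right)} = 4 - \frac{T + 4 T 5}{T + T} = 4 - \frac{T + 20 T}{2 T} = 4 - 21 T \frac{1}{2 T} = 4 - \frac{21}{2} = - \frac{13}{2}$)
$Z{\left(\left(-26\right) 7,-200 \right)} - k{\left(183 \right)} = \left(\frac{76}{45} + \frac{\left(-26\right) 7}{104}\right) - - \frac{13}{2} = \left(\frac{76}{45} + \frac{1}{104} \left(-182\right)\right) + \frac{13}{2} = \left(\frac{76}{45} - \frac{7}{4}\right) + \frac{13}{2} = - \frac{11}{180} + \frac{13}{2} = \frac{1159}{180}$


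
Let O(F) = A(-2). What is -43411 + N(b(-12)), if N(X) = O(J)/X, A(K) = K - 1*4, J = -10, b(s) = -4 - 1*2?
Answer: -43410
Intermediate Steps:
b(s) = -6 (b(s) = -4 - 2 = -6)
A(K) = -4 + K (A(K) = K - 4 = -4 + K)
O(F) = -6 (O(F) = -4 - 2 = -6)
N(X) = -6/X
-43411 + N(b(-12)) = -43411 - 6/(-6) = -43411 - 6*(-1/6) = -43411 + 1 = -43410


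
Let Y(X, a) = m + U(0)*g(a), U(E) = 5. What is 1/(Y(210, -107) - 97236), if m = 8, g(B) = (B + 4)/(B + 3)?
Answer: -104/10111197 ≈ -1.0286e-5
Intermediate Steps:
g(B) = (4 + B)/(3 + B)
Y(X, a) = 8 + 5*(4 + a)/(3 + a) (Y(X, a) = 8 + 5*((4 + a)/(3 + a)) = 8 + 5*(4 + a)/(3 + a))
1/(Y(210, -107) - 97236) = 1/((44 + 13*(-107))/(3 - 107) - 97236) = 1/((44 - 1391)/(-104) - 97236) = 1/(-1/104*(-1347) - 97236) = 1/(1347/104 - 97236) = 1/(-10111197/104) = -104/10111197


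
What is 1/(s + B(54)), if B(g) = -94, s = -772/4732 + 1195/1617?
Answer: -273273/25530290 ≈ -0.010704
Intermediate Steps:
s = 157372/273273 (s = -772*1/4732 + 1195*(1/1617) = -193/1183 + 1195/1617 = 157372/273273 ≈ 0.57588)
1/(s + B(54)) = 1/(157372/273273 - 94) = 1/(-25530290/273273) = -273273/25530290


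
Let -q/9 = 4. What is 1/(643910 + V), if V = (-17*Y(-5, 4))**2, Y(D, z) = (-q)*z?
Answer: 1/6636614 ≈ 1.5068e-7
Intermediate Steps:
q = -36 (q = -9*4 = -36)
Y(D, z) = 36*z (Y(D, z) = (-1*(-36))*z = 36*z)
V = 5992704 (V = (-612*4)**2 = (-17*144)**2 = (-2448)**2 = 5992704)
1/(643910 + V) = 1/(643910 + 5992704) = 1/6636614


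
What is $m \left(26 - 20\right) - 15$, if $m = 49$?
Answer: $279$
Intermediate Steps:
$m \left(26 - 20\right) - 15 = 49 \left(26 - 20\right) - 15 = 49 \cdot 6 - 15 = 294 - 15 = 279$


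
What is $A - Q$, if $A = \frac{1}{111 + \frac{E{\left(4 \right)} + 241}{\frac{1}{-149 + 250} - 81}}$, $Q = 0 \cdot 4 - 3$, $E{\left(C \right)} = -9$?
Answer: $\frac{665456}{221137} \approx 3.0092$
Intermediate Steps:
$Q = -3$ ($Q = 0 - 3 = -3$)
$A = \frac{2045}{221137}$ ($A = \frac{1}{111 + \frac{-9 + 241}{\frac{1}{-149 + 250} - 81}} = \frac{1}{111 + \frac{232}{\frac{1}{101} - 81}} = \frac{1}{111 + \frac{232}{- \frac{8180}{101}}} = \frac{1}{111 + 232 \left(- \frac{101}{8180}\right)} = \frac{1}{111 - \frac{5858}{2045}} = \frac{1}{\frac{221137}{2045}} = \frac{2045}{221137} \approx 0.0092477$)
$A - Q = \frac{2045}{221137} - -3 = \frac{2045}{221137} + 3 = \frac{665456}{221137}$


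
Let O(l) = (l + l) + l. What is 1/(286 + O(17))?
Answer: 1/337 ≈ 0.0029674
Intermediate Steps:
O(l) = 3*l (O(l) = 2*l + l = 3*l)
1/(286 + O(17)) = 1/(286 + 3*17) = 1/(286 + 51) = 1/337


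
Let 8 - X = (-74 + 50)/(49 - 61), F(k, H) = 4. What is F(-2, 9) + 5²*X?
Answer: 154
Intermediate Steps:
X = 6 (X = 8 - (-74 + 50)/(49 - 61) = 8 - (-24)/(-12) = 8 - (-24)*(-1)/12 = 8 - 1*2 = 8 - 2 = 6)
F(-2, 9) + 5²*X = 4 + 5²*6 = 4 + 25*6 = 4 + 150 = 154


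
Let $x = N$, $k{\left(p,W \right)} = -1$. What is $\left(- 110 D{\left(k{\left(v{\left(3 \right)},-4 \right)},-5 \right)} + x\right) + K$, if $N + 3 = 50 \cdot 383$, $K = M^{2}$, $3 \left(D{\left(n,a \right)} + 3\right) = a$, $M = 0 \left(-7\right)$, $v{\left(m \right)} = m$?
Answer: $\frac{58981}{3} \approx 19660.0$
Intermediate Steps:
$M = 0$
$D{\left(n,a \right)} = -3 + \frac{a}{3}$
$K = 0$ ($K = 0^{2} = 0$)
$N = 19147$ ($N = -3 + 50 \cdot 383 = -3 + 19150 = 19147$)
$x = 19147$
$\left(- 110 D{\left(k{\left(v{\left(3 \right)},-4 \right)},-5 \right)} + x\right) + K = \left(- 110 \left(-3 + \frac{1}{3} \left(-5\right)\right) + 19147\right) + 0 = \left(- 110 \left(-3 - \frac{5}{3}\right) + 19147\right) + 0 = \left(\left(-110\right) \left(- \frac{14}{3}\right) + 19147\right) + 0 = \left(\frac{1540}{3} + 19147\right) + 0 = \frac{58981}{3} + 0 = \frac{58981}{3}$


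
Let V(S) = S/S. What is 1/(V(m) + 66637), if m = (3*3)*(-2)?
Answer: 1/66638 ≈ 1.5006e-5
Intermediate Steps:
m = -18 (m = 9*(-2) = -18)
V(S) = 1
1/(V(m) + 66637) = 1/(1 + 66637) = 1/66638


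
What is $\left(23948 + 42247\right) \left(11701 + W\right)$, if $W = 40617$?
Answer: $3463190010$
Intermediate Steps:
$\left(23948 + 42247\right) \left(11701 + W\right) = \left(23948 + 42247\right) \left(11701 + 40617\right) = 66195 \cdot 52318 = 3463190010$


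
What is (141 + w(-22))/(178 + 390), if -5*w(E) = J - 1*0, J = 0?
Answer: 141/568 ≈ 0.24824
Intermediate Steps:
w(E) = 0 (w(E) = -(0 - 1*0)/5 = -(0 + 0)/5 = -⅕*0 = 0)
(141 + w(-22))/(178 + 390) = (141 + 0)/(178 + 390) = 141/568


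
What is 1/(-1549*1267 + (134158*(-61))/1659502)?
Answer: -829751/1628459298652 ≈ -5.0953e-7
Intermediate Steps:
1/(-1549*1267 + (134158*(-61))/1659502) = 1/(-1962583 - 8183638*1/1659502) = 1/(-1962583 - 4091819/829751) = 1/(-1628459298652/829751) = -829751/1628459298652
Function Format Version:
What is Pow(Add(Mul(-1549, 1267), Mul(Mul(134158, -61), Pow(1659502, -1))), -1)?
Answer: Rational(-829751, 1628459298652) ≈ -5.0953e-7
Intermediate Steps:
Pow(Add(Mul(-1549, 1267), Mul(Mul(134158, -61), Pow(1659502, -1))), -1) = Pow(Add(-1962583, Mul(-8183638, Rational(1, 1659502))), -1) = Pow(Add(-1962583, Rational(-4091819, 829751)), -1) = Pow(Rational(-1628459298652, 829751), -1) = Rational(-829751, 1628459298652)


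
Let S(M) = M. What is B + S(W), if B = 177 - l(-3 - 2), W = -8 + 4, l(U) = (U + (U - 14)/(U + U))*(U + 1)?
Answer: 803/5 ≈ 160.60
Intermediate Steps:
l(U) = (1 + U)*(U + (-14 + U)/(2*U)) (l(U) = (U + (-14 + U)/((2*U)))*(1 + U) = (U + (-14 + U)*(1/(2*U)))*(1 + U) = (U + (-14 + U)/(2*U))*(1 + U) = (1 + U)*(U + (-14 + U)/(2*U)))
W = -4
B = 823/5 (B = 177 - (-13/2 + (-3 - 2)**2 - 7/(-3 - 2) + 3*(-3 - 2)/2) = 177 - (-13/2 + (-5)**2 - 7/(-5) + (3/2)*(-5)) = 177 - (-13/2 + 25 - 7*(-1/5) - 15/2) = 177 - (-13/2 + 25 + 7/5 - 15/2) = 177 - 1*62/5 = 177 - 62/5 = 823/5 ≈ 164.60)
B + S(W) = 823/5 - 4 = 803/5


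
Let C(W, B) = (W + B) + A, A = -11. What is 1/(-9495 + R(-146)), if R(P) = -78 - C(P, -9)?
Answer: -1/9407 ≈ -0.00010630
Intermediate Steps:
C(W, B) = -11 + B + W (C(W, B) = (W + B) - 11 = (B + W) - 11 = -11 + B + W)
R(P) = -58 - P (R(P) = -78 - (-11 - 9 + P) = -78 - (-20 + P) = -78 + (20 - P) = -58 - P)
1/(-9495 + R(-146)) = 1/(-9495 + (-58 - 1*(-146))) = 1/(-9495 + (-58 + 146)) = 1/(-9495 + 88) = 1/(-9407) = -1/9407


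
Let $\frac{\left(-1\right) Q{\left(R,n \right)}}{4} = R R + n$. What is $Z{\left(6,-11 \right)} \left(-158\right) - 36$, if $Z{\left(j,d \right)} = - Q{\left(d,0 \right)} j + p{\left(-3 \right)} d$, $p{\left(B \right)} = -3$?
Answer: $-464082$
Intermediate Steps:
$Q{\left(R,n \right)} = - 4 n - 4 R^{2}$ ($Q{\left(R,n \right)} = - 4 \left(R R + n\right) = - 4 \left(R^{2} + n\right) = - 4 \left(n + R^{2}\right) = - 4 n - 4 R^{2}$)
$Z{\left(j,d \right)} = - 3 d + 4 j d^{2}$ ($Z{\left(j,d \right)} = - (\left(-4\right) 0 - 4 d^{2}) j - 3 d = - (0 - 4 d^{2}) j - 3 d = - \left(-4\right) d^{2} j - 3 d = 4 d^{2} j - 3 d = 4 j d^{2} - 3 d = - 3 d + 4 j d^{2}$)
$Z{\left(6,-11 \right)} \left(-158\right) - 36 = - 11 \left(-3 + 4 \left(-11\right) 6\right) \left(-158\right) - 36 = - 11 \left(-3 - 264\right) \left(-158\right) - 36 = \left(-11\right) \left(-267\right) \left(-158\right) - 36 = 2937 \left(-158\right) - 36 = -464046 - 36 = -464082$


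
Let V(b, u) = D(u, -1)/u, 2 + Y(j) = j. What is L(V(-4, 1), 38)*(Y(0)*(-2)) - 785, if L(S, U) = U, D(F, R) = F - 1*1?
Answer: -633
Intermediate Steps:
D(F, R) = -1 + F (D(F, R) = F - 1 = -1 + F)
Y(j) = -2 + j
V(b, u) = (-1 + u)/u
L(V(-4, 1), 38)*(Y(0)*(-2)) - 785 = 38*((-2 + 0)*(-2)) - 785 = 38*(-2*(-2)) - 785 = 38*4 - 785 = 152 - 785 = -633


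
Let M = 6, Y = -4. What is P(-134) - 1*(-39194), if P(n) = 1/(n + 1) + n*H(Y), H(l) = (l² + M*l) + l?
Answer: 5426665/133 ≈ 40802.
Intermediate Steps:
H(l) = l² + 7*l (H(l) = (l² + 6*l) + l = l² + 7*l)
P(n) = 1/(1 + n) - 12*n (P(n) = 1/(n + 1) + n*(-4*(7 - 4)) = 1/(1 + n) + n*(-4*3) = 1/(1 + n) + n*(-12) = 1/(1 + n) - 12*n)
P(-134) - 1*(-39194) = (1 - 12*(-134) - 12*(-134)²)/(1 - 134) - 1*(-39194) = (1 + 1608 - 12*17956)/(-133) + 39194 = -(1 + 1608 - 215472)/133 + 39194 = -1/133*(-213863) + 39194 = 213863/133 + 39194 = 5426665/133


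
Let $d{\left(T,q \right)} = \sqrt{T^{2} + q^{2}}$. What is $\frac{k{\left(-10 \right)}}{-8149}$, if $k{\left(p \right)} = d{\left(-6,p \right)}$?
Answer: $- \frac{2 \sqrt{34}}{8149} \approx -0.0014311$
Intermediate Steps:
$k{\left(p \right)} = \sqrt{36 + p^{2}}$ ($k{\left(p \right)} = \sqrt{\left(-6\right)^{2} + p^{2}} = \sqrt{36 + p^{2}}$)
$\frac{k{\left(-10 \right)}}{-8149} = \frac{\sqrt{36 + \left(-10\right)^{2}}}{-8149} = \sqrt{36 + 100} \left(- \frac{1}{8149}\right) = \sqrt{136} \left(- \frac{1}{8149}\right) = 2 \sqrt{34} \left(- \frac{1}{8149}\right) = - \frac{2 \sqrt{34}}{8149}$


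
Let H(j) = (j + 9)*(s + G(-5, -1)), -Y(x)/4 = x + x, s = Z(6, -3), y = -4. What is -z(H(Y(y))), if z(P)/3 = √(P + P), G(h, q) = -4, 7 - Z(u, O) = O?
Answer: -6*√123 ≈ -66.543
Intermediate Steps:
Z(u, O) = 7 - O
s = 10 (s = 7 - 1*(-3) = 7 + 3 = 10)
Y(x) = -8*x (Y(x) = -4*(x + x) = -8*x)
H(j) = 54 + 6*j (H(j) = (j + 9)*(10 - 4) = (9 + j)*6 = 54 + 6*j)
z(P) = 3*√2*√P (z(P) = 3*√(P + P) = 3*√(2*P) = 3*(√2*√P) = 3*√2*√P)
-z(H(Y(y))) = -3*√2*√(54 + 6*(-8*(-4))) = -3*√2*√(54 + 6*32) = -3*√2*√(54 + 192) = -3*√2*√246 = -6*√123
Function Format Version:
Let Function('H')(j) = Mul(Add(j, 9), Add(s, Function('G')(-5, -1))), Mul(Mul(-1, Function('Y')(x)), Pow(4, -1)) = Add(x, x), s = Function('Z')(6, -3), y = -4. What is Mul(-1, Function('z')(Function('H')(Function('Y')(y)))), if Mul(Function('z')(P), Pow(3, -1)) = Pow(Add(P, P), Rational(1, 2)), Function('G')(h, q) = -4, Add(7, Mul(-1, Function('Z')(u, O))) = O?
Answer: Mul(-6, Pow(123, Rational(1, 2))) ≈ -66.543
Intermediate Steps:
Function('Z')(u, O) = Add(7, Mul(-1, O))
s = 10 (s = Add(7, Mul(-1, -3)) = Add(7, 3) = 10)
Function('Y')(x) = Mul(-8, x) (Function('Y')(x) = Mul(-4, Add(x, x)) = Mul(-4, Mul(2, x)) = Mul(-8, x))
Function('H')(j) = Add(54, Mul(6, j)) (Function('H')(j) = Mul(Add(j, 9), Add(10, -4)) = Mul(Add(9, j), 6) = Add(54, Mul(6, j)))
Function('z')(P) = Mul(3, Pow(2, Rational(1, 2)), Pow(P, Rational(1, 2))) (Function('z')(P) = Mul(3, Pow(Add(P, P), Rational(1, 2))) = Mul(3, Pow(Mul(2, P), Rational(1, 2))) = Mul(3, Mul(Pow(2, Rational(1, 2)), Pow(P, Rational(1, 2)))) = Mul(3, Pow(2, Rational(1, 2)), Pow(P, Rational(1, 2))))
Mul(-1, Function('z')(Function('H')(Function('Y')(y)))) = Mul(-1, Mul(3, Pow(2, Rational(1, 2)), Pow(Add(54, Mul(6, Mul(-8, -4))), Rational(1, 2)))) = Mul(-1, Mul(3, Pow(2, Rational(1, 2)), Pow(Add(54, Mul(6, 32)), Rational(1, 2)))) = Mul(-1, Mul(3, Pow(2, Rational(1, 2)), Pow(Add(54, 192), Rational(1, 2)))) = Mul(-1, Mul(3, Pow(2, Rational(1, 2)), Pow(246, Rational(1, 2)))) = Mul(-1, Mul(6, Pow(123, Rational(1, 2)))) = Mul(-6, Pow(123, Rational(1, 2)))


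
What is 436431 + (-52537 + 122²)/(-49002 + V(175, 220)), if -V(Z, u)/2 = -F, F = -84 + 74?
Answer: 21394758135/49022 ≈ 4.3643e+5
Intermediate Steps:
F = -10
V(Z, u) = -20 (V(Z, u) = -(-2)*(-10) = -2*10 = -20)
436431 + (-52537 + 122²)/(-49002 + V(175, 220)) = 436431 + (-52537 + 122²)/(-49002 - 20) = 436431 + (-52537 + 14884)/(-49022) = 436431 - 37653*(-1/49022) = 436431 + 37653/49022 = 21394758135/49022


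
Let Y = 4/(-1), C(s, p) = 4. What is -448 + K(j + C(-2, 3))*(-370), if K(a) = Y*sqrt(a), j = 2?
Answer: -448 + 1480*sqrt(6) ≈ 3177.2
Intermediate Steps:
Y = -4 (Y = 4*(-1) = -4)
K(a) = -4*sqrt(a)
-448 + K(j + C(-2, 3))*(-370) = -448 - 4*sqrt(2 + 4)*(-370) = -448 - 4*sqrt(6)*(-370) = -448 + 1480*sqrt(6)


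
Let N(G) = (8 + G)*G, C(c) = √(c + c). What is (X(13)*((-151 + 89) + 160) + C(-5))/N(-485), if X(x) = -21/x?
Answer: -686/1002495 + I*√10/231345 ≈ -0.00068429 + 1.3669e-5*I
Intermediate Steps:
C(c) = √2*√c (C(c) = √(2*c) = √2*√c)
N(G) = G*(8 + G)
(X(13)*((-151 + 89) + 160) + C(-5))/N(-485) = ((-21/13)*((-151 + 89) + 160) + √2*√(-5))/((-485*(8 - 485))) = ((-21*1/13)*(-62 + 160) + √2*(I*√5))/((-485*(-477))) = (-21/13*98 + I*√10)/231345 = (-2058/13 + I*√10)*(1/231345) = -686/1002495 + I*√10/231345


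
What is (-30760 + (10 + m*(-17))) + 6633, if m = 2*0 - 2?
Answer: -24083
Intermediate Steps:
m = -2 (m = 0 - 2 = -2)
(-30760 + (10 + m*(-17))) + 6633 = (-30760 + (10 - 2*(-17))) + 6633 = (-30760 + (10 + 34)) + 6633 = (-30760 + 44) + 6633 = -30716 + 6633 = -24083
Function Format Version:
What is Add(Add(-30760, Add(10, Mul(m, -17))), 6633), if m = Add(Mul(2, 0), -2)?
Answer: -24083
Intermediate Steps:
m = -2 (m = Add(0, -2) = -2)
Add(Add(-30760, Add(10, Mul(m, -17))), 6633) = Add(Add(-30760, Add(10, Mul(-2, -17))), 6633) = Add(Add(-30760, Add(10, 34)), 6633) = Add(Add(-30760, 44), 6633) = Add(-30716, 6633) = -24083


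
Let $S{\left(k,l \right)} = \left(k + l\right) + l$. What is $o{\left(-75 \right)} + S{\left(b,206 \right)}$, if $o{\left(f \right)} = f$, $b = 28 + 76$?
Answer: $441$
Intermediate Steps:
$b = 104$
$S{\left(k,l \right)} = k + 2 l$
$o{\left(-75 \right)} + S{\left(b,206 \right)} = -75 + \left(104 + 2 \cdot 206\right) = -75 + \left(104 + 412\right) = -75 + 516 = 441$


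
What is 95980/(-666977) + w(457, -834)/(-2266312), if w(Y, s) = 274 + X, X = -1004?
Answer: -108516866275/755788989412 ≈ -0.14358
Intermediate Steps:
w(Y, s) = -730 (w(Y, s) = 274 - 1004 = -730)
95980/(-666977) + w(457, -834)/(-2266312) = 95980/(-666977) - 730/(-2266312) = 95980*(-1/666977) - 730*(-1/2266312) = -95980/666977 + 365/1133156 = -108516866275/755788989412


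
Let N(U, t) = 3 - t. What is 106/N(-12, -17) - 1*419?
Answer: -4137/10 ≈ -413.70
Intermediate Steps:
106/N(-12, -17) - 1*419 = 106/(3 - 1*(-17)) - 1*419 = 106/(3 + 17) - 419 = 106/20 - 419 = 106*(1/20) - 419 = 53/10 - 419 = -4137/10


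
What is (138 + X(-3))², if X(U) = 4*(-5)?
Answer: 13924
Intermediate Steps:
X(U) = -20
(138 + X(-3))² = (138 - 20)² = 118² = 13924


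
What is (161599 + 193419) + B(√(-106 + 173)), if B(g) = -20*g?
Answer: 355018 - 20*√67 ≈ 3.5485e+5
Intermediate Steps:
(161599 + 193419) + B(√(-106 + 173)) = (161599 + 193419) - 20*√(-106 + 173) = 355018 - 20*√67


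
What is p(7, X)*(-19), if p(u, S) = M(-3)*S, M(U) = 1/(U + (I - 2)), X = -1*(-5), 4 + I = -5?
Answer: 95/14 ≈ 6.7857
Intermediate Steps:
I = -9 (I = -4 - 5 = -9)
X = 5
M(U) = 1/(-11 + U) (M(U) = 1/(U + (-9 - 2)) = 1/(U - 11) = 1/(-11 + U))
p(u, S) = -S/14 (p(u, S) = S/(-11 - 3) = S/(-14) = -S/14)
p(7, X)*(-19) = -1/14*5*(-19) = -5/14*(-19) = 95/14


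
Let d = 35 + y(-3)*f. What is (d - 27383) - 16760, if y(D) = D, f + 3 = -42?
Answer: -43973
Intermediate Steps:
f = -45 (f = -3 - 42 = -45)
d = 170 (d = 35 - 3*(-45) = 35 + 135 = 170)
(d - 27383) - 16760 = (170 - 27383) - 16760 = -27213 - 16760 = -43973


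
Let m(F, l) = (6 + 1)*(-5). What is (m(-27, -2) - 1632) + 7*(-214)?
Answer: -3165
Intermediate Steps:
m(F, l) = -35 (m(F, l) = 7*(-5) = -35)
(m(-27, -2) - 1632) + 7*(-214) = (-35 - 1632) + 7*(-214) = -1667 - 1498 = -3165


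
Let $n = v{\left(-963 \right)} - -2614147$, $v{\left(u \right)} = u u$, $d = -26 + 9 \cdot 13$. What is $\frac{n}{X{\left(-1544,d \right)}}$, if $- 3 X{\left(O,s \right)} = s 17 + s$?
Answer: $- \frac{1770758}{273} \approx -6486.3$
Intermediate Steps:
$d = 91$ ($d = -26 + 117 = 91$)
$X{\left(O,s \right)} = - 6 s$ ($X{\left(O,s \right)} = - \frac{s 17 + s}{3} = - \frac{17 s + s}{3} = - \frac{18 s}{3} = - 6 s$)
$v{\left(u \right)} = u^{2}$
$n = 3541516$ ($n = \left(-963\right)^{2} - -2614147 = 927369 + 2614147 = 3541516$)
$\frac{n}{X{\left(-1544,d \right)}} = \frac{3541516}{\left(-6\right) 91} = \frac{3541516}{-546} = 3541516 \left(- \frac{1}{546}\right) = - \frac{1770758}{273}$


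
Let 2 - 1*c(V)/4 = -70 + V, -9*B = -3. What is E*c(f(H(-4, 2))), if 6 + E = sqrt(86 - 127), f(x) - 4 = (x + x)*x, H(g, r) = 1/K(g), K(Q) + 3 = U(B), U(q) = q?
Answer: -6501/4 + 2167*I*sqrt(41)/8 ≈ -1625.3 + 1734.4*I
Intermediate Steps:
B = 1/3 (B = -1/9*(-3) = 1/3 ≈ 0.33333)
K(Q) = -8/3 (K(Q) = -3 + 1/3 = -8/3)
H(g, r) = -3/8 (H(g, r) = 1/(-8/3) = -3/8)
f(x) = 4 + 2*x**2 (f(x) = 4 + (x + x)*x = 4 + (2*x)*x = 4 + 2*x**2)
E = -6 + I*sqrt(41) (E = -6 + sqrt(86 - 127) = -6 + sqrt(-41) = -6 + I*sqrt(41) ≈ -6.0 + 6.4031*I)
c(V) = 288 - 4*V (c(V) = 8 - 4*(-70 + V) = 8 + (280 - 4*V) = 288 - 4*V)
E*c(f(H(-4, 2))) = (-6 + I*sqrt(41))*(288 - 4*(4 + 2*(-3/8)**2)) = (-6 + I*sqrt(41))*(288 - 4*(4 + 2*(9/64))) = (-6 + I*sqrt(41))*(288 - 4*(4 + 9/32)) = (-6 + I*sqrt(41))*(288 - 4*137/32) = (-6 + I*sqrt(41))*(288 - 137/8) = (-6 + I*sqrt(41))*(2167/8) = -6501/4 + 2167*I*sqrt(41)/8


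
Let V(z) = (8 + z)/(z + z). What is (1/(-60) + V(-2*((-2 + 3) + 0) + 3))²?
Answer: 72361/3600 ≈ 20.100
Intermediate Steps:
V(z) = (8 + z)/(2*z) (V(z) = (8 + z)/((2*z)) = (8 + z)*(1/(2*z)) = (8 + z)/(2*z))
(1/(-60) + V(-2*((-2 + 3) + 0) + 3))² = (1/(-60) + (8 + (-2*((-2 + 3) + 0) + 3))/(2*(-2*((-2 + 3) + 0) + 3)))² = (-1/60 + (8 + (-2*(1 + 0) + 3))/(2*(-2*(1 + 0) + 3)))² = (-1/60 + (8 + (-2*1 + 3))/(2*(-2*1 + 3)))² = (-1/60 + (8 + (-2 + 3))/(2*(-2 + 3)))² = (-1/60 + (½)*(8 + 1)/1)² = (-1/60 + (½)*1*9)² = (-1/60 + 9/2)² = (269/60)² = 72361/3600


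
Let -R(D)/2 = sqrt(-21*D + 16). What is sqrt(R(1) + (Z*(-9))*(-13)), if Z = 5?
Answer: sqrt(585 - 2*I*sqrt(5)) ≈ 24.187 - 0.09245*I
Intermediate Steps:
R(D) = -2*sqrt(16 - 21*D) (R(D) = -2*sqrt(-21*D + 16) = -2*sqrt(16 - 21*D))
sqrt(R(1) + (Z*(-9))*(-13)) = sqrt(-2*sqrt(16 - 21*1) + (5*(-9))*(-13)) = sqrt(-2*sqrt(16 - 21) - 45*(-13)) = sqrt(-2*I*sqrt(5) + 585) = sqrt(585 - 2*I*sqrt(5))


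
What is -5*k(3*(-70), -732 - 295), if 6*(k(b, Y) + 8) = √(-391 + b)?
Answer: 40 - 5*I*√601/6 ≈ 40.0 - 20.429*I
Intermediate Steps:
k(b, Y) = -8 + √(-391 + b)/6
-5*k(3*(-70), -732 - 295) = -5*(-8 + √(-391 + 3*(-70))/6) = -5*(-8 + √(-391 - 210)/6) = -5*(-8 + √(-601)/6) = -5*(-8 + (I*√601)/6) = -5*(-8 + I*√601/6) = 40 - 5*I*√601/6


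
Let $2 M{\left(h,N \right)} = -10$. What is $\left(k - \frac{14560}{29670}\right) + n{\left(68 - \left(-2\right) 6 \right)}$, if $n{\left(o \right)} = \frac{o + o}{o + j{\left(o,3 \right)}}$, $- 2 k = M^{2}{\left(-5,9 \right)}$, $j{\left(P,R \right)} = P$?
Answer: $- \frac{71153}{5934} \approx -11.991$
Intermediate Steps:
$M{\left(h,N \right)} = -5$ ($M{\left(h,N \right)} = \frac{1}{2} \left(-10\right) = -5$)
$k = - \frac{25}{2}$ ($k = - \frac{\left(-5\right)^{2}}{2} = \left(- \frac{1}{2}\right) 25 = - \frac{25}{2} \approx -12.5$)
$n{\left(o \right)} = 1$ ($n{\left(o \right)} = \frac{o + o}{o + o} = \frac{2 o}{2 o} = 2 o \frac{1}{2 o} = 1$)
$\left(k - \frac{14560}{29670}\right) + n{\left(68 - \left(-2\right) 6 \right)} = \left(- \frac{25}{2} - \frac{14560}{29670}\right) + 1 = \left(- \frac{25}{2} - \frac{1456}{2967}\right) + 1 = - \frac{77087}{5934} + 1 = - \frac{71153}{5934}$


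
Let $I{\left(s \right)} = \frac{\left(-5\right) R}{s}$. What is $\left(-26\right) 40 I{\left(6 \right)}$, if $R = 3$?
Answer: $2600$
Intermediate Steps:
$I{\left(s \right)} = - \frac{15}{s}$ ($I{\left(s \right)} = \frac{\left(-5\right) 3}{s} = - \frac{15}{s}$)
$\left(-26\right) 40 I{\left(6 \right)} = \left(-26\right) 40 \left(- \frac{15}{6}\right) = - 1040 \left(\left(-15\right) \frac{1}{6}\right) = \left(-1040\right) \left(- \frac{5}{2}\right) = 2600$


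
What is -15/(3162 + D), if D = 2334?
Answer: -5/1832 ≈ -0.0027293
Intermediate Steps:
-15/(3162 + D) = -15/(3162 + 2334) = -15/5496 = (1/5496)*(-15) = -5/1832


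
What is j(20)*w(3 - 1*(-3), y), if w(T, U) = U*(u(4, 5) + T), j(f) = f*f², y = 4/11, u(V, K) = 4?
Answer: 320000/11 ≈ 29091.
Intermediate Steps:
y = 4/11 (y = 4*(1/11) = 4/11 ≈ 0.36364)
j(f) = f³
w(T, U) = U*(4 + T)
j(20)*w(3 - 1*(-3), y) = 20³*(4*(4 + (3 - 1*(-3)))/11) = 8000*(4*(4 + (3 + 3))/11) = 8000*(4*(4 + 6)/11) = 8000*((4/11)*10) = 8000*(40/11) = 320000/11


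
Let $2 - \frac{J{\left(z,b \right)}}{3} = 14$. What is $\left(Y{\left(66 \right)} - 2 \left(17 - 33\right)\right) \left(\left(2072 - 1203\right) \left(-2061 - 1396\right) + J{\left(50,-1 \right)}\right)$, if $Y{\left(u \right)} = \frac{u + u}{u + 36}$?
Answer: $- \frac{1700359654}{17} \approx -1.0002 \cdot 10^{8}$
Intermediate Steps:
$J{\left(z,b \right)} = -36$ ($J{\left(z,b \right)} = 6 - 42 = -36$)
$Y{\left(u \right)} = \frac{2 u}{36 + u}$
$\left(Y{\left(66 \right)} - 2 \left(17 - 33\right)\right) \left(\left(2072 - 1203\right) \left(-2061 - 1396\right) + J{\left(50,-1 \right)}\right) = \left(2 \cdot 66 \frac{1}{36 + 66} - 2 \left(17 - 33\right)\right) \left(\left(2072 - 1203\right) \left(-2061 - 1396\right) - 36\right) = \left(2 \cdot 66 \cdot \frac{1}{102} - -32\right) \left(869 \left(-3457\right) - 36\right) = \left(2 \cdot 66 \cdot \frac{1}{102} + 32\right) \left(-3004133 - 36\right) = \left(\frac{22}{17} + 32\right) \left(-3004169\right) = \frac{566}{17} \left(-3004169\right) = - \frac{1700359654}{17}$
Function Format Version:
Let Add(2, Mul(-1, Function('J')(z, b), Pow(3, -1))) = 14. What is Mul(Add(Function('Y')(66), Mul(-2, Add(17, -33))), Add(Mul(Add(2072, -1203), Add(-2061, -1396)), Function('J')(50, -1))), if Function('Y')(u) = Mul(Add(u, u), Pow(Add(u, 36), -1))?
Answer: Rational(-1700359654, 17) ≈ -1.0002e+8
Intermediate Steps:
Function('J')(z, b) = -36 (Function('J')(z, b) = Add(6, Mul(-3, 14)) = Add(6, -42) = -36)
Function('Y')(u) = Mul(2, u, Pow(Add(36, u), -1)) (Function('Y')(u) = Mul(Mul(2, u), Pow(Add(36, u), -1)) = Mul(2, u, Pow(Add(36, u), -1)))
Mul(Add(Function('Y')(66), Mul(-2, Add(17, -33))), Add(Mul(Add(2072, -1203), Add(-2061, -1396)), Function('J')(50, -1))) = Mul(Add(Mul(2, 66, Pow(Add(36, 66), -1)), Mul(-2, Add(17, -33))), Add(Mul(Add(2072, -1203), Add(-2061, -1396)), -36)) = Mul(Add(Mul(2, 66, Pow(102, -1)), Mul(-2, -16)), Add(Mul(869, -3457), -36)) = Mul(Add(Mul(2, 66, Rational(1, 102)), 32), Add(-3004133, -36)) = Mul(Add(Rational(22, 17), 32), -3004169) = Mul(Rational(566, 17), -3004169) = Rational(-1700359654, 17)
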